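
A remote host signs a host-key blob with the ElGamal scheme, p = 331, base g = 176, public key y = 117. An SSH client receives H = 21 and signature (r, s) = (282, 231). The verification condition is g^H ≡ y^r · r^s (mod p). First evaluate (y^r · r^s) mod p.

Squares mod 331: 117^1≡117, 117^2≡118, 117^4≡22, 117^8≡153, 117^16≡239, 117^32≡189, 117^64≡304, 117^128≡67, 117^256≡186
282 = 256 + 16 + 8 + 2, so 117^282 ≡ 186·239·153·118 ≡ 126 (mod 331)
Squares mod 331: 282^1≡282, 282^2≡84, 282^4≡105, 282^8≡102, 282^16≡143, 282^32≡258, 282^64≡33, 282^128≡96
231 = 128 + 64 + 32 + 4 + 2 + 1, so 282^231 ≡ 96·33·258·105·84·282 ≡ 207 (mod 331)
y^r · r^s ≡ 126·207 = 26082 ≡ 264 (mod 331)

264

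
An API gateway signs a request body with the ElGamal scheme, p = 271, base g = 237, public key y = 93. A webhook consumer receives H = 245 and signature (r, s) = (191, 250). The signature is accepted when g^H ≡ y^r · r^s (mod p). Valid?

Left side g^H mod p:
237^2 = 56169 ≡ 72
237^4 ≡ 72^2 = 5184 ≡ 35
237^8 ≡ 35^2 = 1225 ≡ 141
237^16 ≡ 141^2 = 19881 ≡ 98
237^32 ≡ 98^2 = 9604 ≡ 119
237^64 ≡ 119^2 = 14161 ≡ 69
237^128 ≡ 69^2 = 4761 ≡ 154
245 = 128 + 64 + 32 + 16 + 4 + 1, so 237^245 ≡ 154·69·119·98·35·237 ≡ 93 (mod 271)
Right side y^r · r^s mod p:
93^2 = 8649 ≡ 248
93^4 ≡ 248^2 = 61504 ≡ 258
93^8 ≡ 258^2 = 66564 ≡ 169
93^16 ≡ 169^2 = 28561 ≡ 106
93^32 ≡ 106^2 = 11236 ≡ 125
93^64 ≡ 125^2 = 15625 ≡ 178
93^128 ≡ 178^2 = 31684 ≡ 248
191 = 128 + 32 + 16 + 8 + 4 + 2 + 1, so 93^191 ≡ 248·125·106·169·258·248·93 ≡ 23 (mod 271)
191^2 = 36481 ≡ 167
191^4 ≡ 167^2 = 27889 ≡ 247
191^8 ≡ 247^2 = 61009 ≡ 34
191^16 ≡ 34^2 = 1156 ≡ 72
191^32 ≡ 72^2 = 5184 ≡ 35
191^64 ≡ 35^2 = 1225 ≡ 141
191^128 ≡ 141^2 = 19881 ≡ 98
250 = 128 + 64 + 32 + 16 + 8 + 2, so 191^250 ≡ 98·141·35·72·34·167 ≡ 178 (mod 271)
23·178 = 4094 ≡ 29 (mod 271)
93 ≠ 29, so verification fails.

no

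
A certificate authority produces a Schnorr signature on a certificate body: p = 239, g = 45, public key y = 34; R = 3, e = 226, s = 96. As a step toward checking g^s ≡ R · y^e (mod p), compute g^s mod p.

169

45^96 mod 239 = 169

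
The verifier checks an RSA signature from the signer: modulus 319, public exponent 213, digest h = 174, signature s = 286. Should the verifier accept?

reject

s^213 mod 319 = 110
110 ≠ 174, so verification fails.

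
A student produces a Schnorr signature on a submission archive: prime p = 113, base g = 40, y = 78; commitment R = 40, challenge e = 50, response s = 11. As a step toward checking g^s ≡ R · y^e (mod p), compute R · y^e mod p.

71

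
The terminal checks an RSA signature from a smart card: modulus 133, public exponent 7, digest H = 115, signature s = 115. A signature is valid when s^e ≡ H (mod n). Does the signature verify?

s^2 ≡ 115^2 = 13225 ≡ 58
s^4 ≡ 58^2 = 3364 ≡ 39
7 = 4 + 2 + 1, so s^7 ≡ 39·58·115 ≡ 115 (mod 133)
115 = H, so the signature checks out.

verifies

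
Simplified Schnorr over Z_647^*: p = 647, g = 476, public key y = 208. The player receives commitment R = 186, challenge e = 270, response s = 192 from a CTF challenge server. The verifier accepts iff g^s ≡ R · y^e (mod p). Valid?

g^s mod p:
476^2 = 226576 ≡ 126
476^4 ≡ 126^2 = 15876 ≡ 348
476^8 ≡ 348^2 = 121104 ≡ 115
476^16 ≡ 115^2 = 13225 ≡ 285
476^32 ≡ 285^2 = 81225 ≡ 350
476^64 ≡ 350^2 = 122500 ≡ 217
476^128 ≡ 217^2 = 47089 ≡ 505
192 = 128 + 64, so 476^192 ≡ 505·217 ≡ 242 (mod 647)
R · y^e mod p:
208^2 = 43264 ≡ 562
208^4 ≡ 562^2 = 315844 ≡ 108
208^8 ≡ 108^2 = 11664 ≡ 18
208^16 ≡ 18^2 = 324
208^32 ≡ 324^2 = 104976 ≡ 162
208^64 ≡ 162^2 = 26244 ≡ 364
208^128 ≡ 364^2 = 132496 ≡ 508
208^256 ≡ 508^2 = 258064 ≡ 558
270 = 256 + 8 + 4 + 2, so 208^270 ≡ 558·18·108·562 ≡ 50 (mod 647)
186·50 = 9300 ≡ 242 (mod 647)
242 ≡ 242 (mod 647); signature holds.

yes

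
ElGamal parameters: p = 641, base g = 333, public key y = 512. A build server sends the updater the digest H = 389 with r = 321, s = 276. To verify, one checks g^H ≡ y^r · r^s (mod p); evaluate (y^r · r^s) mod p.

200

Squares mod 641: 512^1≡512, 512^2≡616, 512^4≡625, 512^8≡256, 512^16≡154, 512^32≡640, 512^64≡1, 512^128≡1, 512^256≡1
321 = 256 + 64 + 1, so 512^321 ≡ 1·1·512 ≡ 512 (mod 641)
Squares mod 641: 321^1≡321, 321^2≡481, 321^4≡601, 321^8≡318, 321^16≡487, 321^32≡640, 321^64≡1, 321^128≡1, 321^256≡1
276 = 256 + 16 + 4, so 321^276 ≡ 1·487·601 ≡ 391 (mod 641)
y^r · r^s ≡ 512·391 = 200192 ≡ 200 (mod 641)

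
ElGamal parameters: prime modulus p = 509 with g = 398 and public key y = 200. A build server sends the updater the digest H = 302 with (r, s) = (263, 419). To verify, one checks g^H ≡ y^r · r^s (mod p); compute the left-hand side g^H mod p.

314

Squares mod 509: 398^1≡398, 398^2≡105, 398^4≡336, 398^8≡407, 398^16≡224, 398^32≡294, 398^64≡415, 398^128≡183, 398^256≡404
302 = 256 + 32 + 8 + 4 + 2, so 398^302 ≡ 404·294·407·336·105 ≡ 314 (mod 509)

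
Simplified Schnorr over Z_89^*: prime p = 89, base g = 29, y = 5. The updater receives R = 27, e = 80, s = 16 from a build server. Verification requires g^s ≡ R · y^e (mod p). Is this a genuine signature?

forged

g^s mod p:
29^2 = 841 ≡ 40
29^4 ≡ 40^2 = 1600 ≡ 87
29^8 ≡ 87^2 = 7569 ≡ 4
29^16 ≡ 4^2 = 16
R · y^e mod p:
5^2 = 25
5^4 ≡ 25^2 = 625 ≡ 2
5^8 ≡ 2^2 = 4
5^16 ≡ 4^2 = 16
5^32 ≡ 16^2 = 256 ≡ 78
5^64 ≡ 78^2 = 6084 ≡ 32
80 = 64 + 16, so 5^80 ≡ 32·16 ≡ 67 (mod 89)
27·67 = 1809 ≡ 29 (mod 89)
16 ≠ 29; the check fails.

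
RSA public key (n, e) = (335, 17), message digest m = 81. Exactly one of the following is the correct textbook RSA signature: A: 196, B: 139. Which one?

Candidate A: 196^2 = 38416 ≡ 226; 196^4 ≡ 226^2 = 51076 ≡ 156; 196^8 ≡ 156^2 = 24336 ≡ 216; 196^16 ≡ 216^2 = 46656 ≡ 91; 17 = 16 + 1, so 196^17 ≡ 91·196 ≡ 81 (mod 335)
  → matches m = 81
Candidate B: 139^2 = 19321 ≡ 226; 139^4 ≡ 226^2 = 51076 ≡ 156; 139^8 ≡ 156^2 = 24336 ≡ 216; 139^16 ≡ 216^2 = 46656 ≡ 91; 17 = 16 + 1, so 139^17 ≡ 91·139 ≡ 254 (mod 335)

A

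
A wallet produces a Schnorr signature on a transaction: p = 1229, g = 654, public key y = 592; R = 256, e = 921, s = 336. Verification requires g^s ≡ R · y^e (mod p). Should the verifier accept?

g^s mod p:
654^2 = 427716 ≡ 24
654^4 ≡ 24^2 = 576
654^8 ≡ 576^2 = 331776 ≡ 1175
654^16 ≡ 1175^2 = 1380625 ≡ 458
654^32 ≡ 458^2 = 209764 ≡ 834
654^64 ≡ 834^2 = 695556 ≡ 1171
654^128 ≡ 1171^2 = 1371241 ≡ 906
654^256 ≡ 906^2 = 820836 ≡ 1093
336 = 256 + 64 + 16, so 654^336 ≡ 1093·1171·458 ≡ 673 (mod 1229)
R · y^e mod p:
592^2 = 350464 ≡ 199
592^4 ≡ 199^2 = 39601 ≡ 273
592^8 ≡ 273^2 = 74529 ≡ 789
592^16 ≡ 789^2 = 622521 ≡ 647
592^32 ≡ 647^2 = 418609 ≡ 749
592^64 ≡ 749^2 = 561001 ≡ 577
592^128 ≡ 577^2 = 332929 ≡ 1099
592^256 ≡ 1099^2 = 1207801 ≡ 923
592^512 ≡ 923^2 = 851929 ≡ 232
921 = 512 + 256 + 128 + 16 + 8 + 1, so 592^921 ≡ 232·923·1099·647·789·592 ≡ 597 (mod 1229)
256·597 = 152832 ≡ 436 (mod 1229)
673 ≠ 436; the check fails.

reject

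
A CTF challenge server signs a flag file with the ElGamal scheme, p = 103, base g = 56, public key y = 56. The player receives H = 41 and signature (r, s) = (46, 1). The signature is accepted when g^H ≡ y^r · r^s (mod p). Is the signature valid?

invalid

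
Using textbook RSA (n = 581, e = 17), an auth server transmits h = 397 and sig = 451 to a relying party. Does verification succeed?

passes

sig^2 ≡ 451^2 = 203401 ≡ 51
sig^4 ≡ 51^2 = 2601 ≡ 277
sig^8 ≡ 277^2 = 76729 ≡ 37
sig^16 ≡ 37^2 = 1369 ≡ 207
17 = 16 + 1, so sig^17 ≡ 207·451 ≡ 397 (mod 581)
397 = h, so the signature checks out.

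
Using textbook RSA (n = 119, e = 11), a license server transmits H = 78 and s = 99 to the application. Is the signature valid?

valid

s^11 mod 119 = 78
s^11 mod 119 = 78 matches H.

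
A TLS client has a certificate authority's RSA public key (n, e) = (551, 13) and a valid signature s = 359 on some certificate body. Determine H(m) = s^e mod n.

282

s^13 mod 551 = 282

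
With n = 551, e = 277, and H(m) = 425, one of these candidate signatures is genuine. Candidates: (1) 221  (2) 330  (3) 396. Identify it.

Candidate 1: 221^277 mod 551 = 126
Candidate 2: 330^277 mod 551 = 425
  → matches H(m) = 425
Candidate 3: 396^277 mod 551 = 321

2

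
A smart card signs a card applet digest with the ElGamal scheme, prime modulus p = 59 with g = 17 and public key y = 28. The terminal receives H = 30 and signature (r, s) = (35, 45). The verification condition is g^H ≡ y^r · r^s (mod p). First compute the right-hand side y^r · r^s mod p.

17

28^35 mod 59 = 16
35^45 mod 59 = 49
y^r · r^s ≡ 16·49 = 784 ≡ 17 (mod 59)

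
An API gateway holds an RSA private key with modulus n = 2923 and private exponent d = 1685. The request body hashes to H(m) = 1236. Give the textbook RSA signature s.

980

(H(m))^2 ≡ 1236^2 = 1527696 ≡ 1890
(H(m))^4 ≡ 1890^2 = 3572100 ≡ 194
(H(m))^8 ≡ 194^2 = 37636 ≡ 2560
(H(m))^16 ≡ 2560^2 = 6553600 ≡ 234
(H(m))^32 ≡ 234^2 = 54756 ≡ 2142
(H(m))^64 ≡ 2142^2 = 4588164 ≡ 1977
(H(m))^128 ≡ 1977^2 = 3908529 ≡ 478
(H(m))^256 ≡ 478^2 = 228484 ≡ 490
(H(m))^512 ≡ 490^2 = 240100 ≡ 414
(H(m))^1024 ≡ 414^2 = 171396 ≡ 1862
1685 = 1024 + 512 + 128 + 16 + 4 + 1, so (H(m))^1685 ≡ 1862·414·478·234·194·1236 ≡ 980 (mod 2923)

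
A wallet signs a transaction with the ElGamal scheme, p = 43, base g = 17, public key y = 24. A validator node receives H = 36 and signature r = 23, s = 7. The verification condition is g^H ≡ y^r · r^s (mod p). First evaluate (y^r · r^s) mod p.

24^2 = 576 ≡ 17
24^4 ≡ 17^2 = 289 ≡ 31
24^8 ≡ 31^2 = 961 ≡ 15
24^16 ≡ 15^2 = 225 ≡ 10
23 = 16 + 4 + 2 + 1, so 24^23 ≡ 10·31·17·24 ≡ 17 (mod 43)
23^2 = 529 ≡ 13
23^4 ≡ 13^2 = 169 ≡ 40
7 = 4 + 2 + 1, so 23^7 ≡ 40·13·23 ≡ 6 (mod 43)
y^r · r^s ≡ 17·6 = 102 ≡ 16 (mod 43)

16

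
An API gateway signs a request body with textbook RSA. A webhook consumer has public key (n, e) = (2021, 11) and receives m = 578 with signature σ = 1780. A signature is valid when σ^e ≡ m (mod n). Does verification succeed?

fails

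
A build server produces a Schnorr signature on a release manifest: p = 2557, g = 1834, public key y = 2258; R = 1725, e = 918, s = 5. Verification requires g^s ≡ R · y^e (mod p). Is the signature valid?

valid

g^s mod p:
1834^5 mod 2557 = 655
R · y^e mod p:
2258^918 mod 2557 = 1164
1725·1164 = 2007900 ≡ 655 (mod 2557)
655 ≡ 655 (mod 2557); signature holds.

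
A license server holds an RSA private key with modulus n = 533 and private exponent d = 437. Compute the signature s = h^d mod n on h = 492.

410

h^2 ≡ 492^2 = 242064 ≡ 82
h^4 ≡ 82^2 = 6724 ≡ 328
h^8 ≡ 328^2 = 107584 ≡ 451
h^16 ≡ 451^2 = 203401 ≡ 328
h^32 ≡ 328^2 = 107584 ≡ 451
h^64 ≡ 451^2 = 203401 ≡ 328
h^128 ≡ 328^2 = 107584 ≡ 451
h^256 ≡ 451^2 = 203401 ≡ 328
437 = 256 + 128 + 32 + 16 + 4 + 1, so h^437 ≡ 328·451·451·328·328·492 ≡ 410 (mod 533)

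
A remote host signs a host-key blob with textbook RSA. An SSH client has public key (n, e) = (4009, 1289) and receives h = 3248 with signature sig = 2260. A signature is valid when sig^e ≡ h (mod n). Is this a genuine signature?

Squares mod 4009: sig^1≡2260, sig^2≡134, sig^4≡1920, sig^8≡2129, sig^16≡2471, sig^32≡134, sig^64≡1920, sig^128≡2129, sig^256≡2471, sig^512≡134, sig^1024≡1920
1289 = 1024 + 256 + 8 + 1, so sig^1289 ≡ 1920·2471·2129·2260 ≡ 3248 (mod 4009)
3248 = h, so the signature checks out.

genuine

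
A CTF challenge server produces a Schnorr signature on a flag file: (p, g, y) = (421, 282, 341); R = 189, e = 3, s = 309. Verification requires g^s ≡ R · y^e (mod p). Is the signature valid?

g^s mod p:
Squares mod 421: 282^1≡282, 282^2≡376, 282^4≡341, 282^8≡85, 282^16≡68, 282^32≡414, 282^64≡49, 282^128≡296, 282^256≡48
309 = 256 + 32 + 16 + 4 + 1, so 282^309 ≡ 48·414·68·341·282 ≡ 372 (mod 421)
R · y^e mod p:
Squares mod 421: 341^1≡341, 341^2≡85
3 = 2 + 1, so 341^3 ≡ 85·341 ≡ 357 (mod 421)
189·357 = 67473 ≡ 113 (mod 421)
372 ≠ 113; the check fails.

invalid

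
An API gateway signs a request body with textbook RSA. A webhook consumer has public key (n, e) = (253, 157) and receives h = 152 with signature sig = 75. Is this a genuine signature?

forged

Squares mod 253: sig^1≡75, sig^2≡59, sig^4≡192, sig^8≡179, sig^16≡163, sig^32≡4, sig^64≡16, sig^128≡3
157 = 128 + 16 + 8 + 4 + 1, so sig^157 ≡ 3·163·179·192·75 ≡ 147 (mod 253)
The recovered value 147 does not match the digest 152.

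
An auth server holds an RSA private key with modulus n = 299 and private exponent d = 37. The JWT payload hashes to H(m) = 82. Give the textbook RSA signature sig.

225

(H(m))^37 mod 299 = 225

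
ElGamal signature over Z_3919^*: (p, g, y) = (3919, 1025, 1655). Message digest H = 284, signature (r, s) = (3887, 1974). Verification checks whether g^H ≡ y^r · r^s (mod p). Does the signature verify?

verifies

Left side g^H mod p:
1025^2 = 1050625 ≡ 333
1025^4 ≡ 333^2 = 110889 ≡ 1157
1025^8 ≡ 1157^2 = 1338649 ≡ 2270
1025^16 ≡ 2270^2 = 5152900 ≡ 3334
1025^32 ≡ 3334^2 = 11115556 ≡ 1272
1025^64 ≡ 1272^2 = 1617984 ≡ 3356
1025^128 ≡ 3356^2 = 11262736 ≡ 3449
1025^256 ≡ 3449^2 = 11895601 ≡ 1436
284 = 256 + 16 + 8 + 4, so 1025^284 ≡ 1436·3334·2270·1157 ≡ 925 (mod 3919)
Right side y^r · r^s mod p:
1655^2 = 2739025 ≡ 3563
1655^4 ≡ 3563^2 = 12694969 ≡ 1328
1655^8 ≡ 1328^2 = 1763584 ≡ 34
1655^16 ≡ 34^2 = 1156
1655^32 ≡ 1156^2 = 1336336 ≡ 3876
1655^64 ≡ 3876^2 = 15023376 ≡ 1849
1655^128 ≡ 1849^2 = 3418801 ≡ 1433
1655^256 ≡ 1433^2 = 2053489 ≡ 3852
1655^512 ≡ 3852^2 = 14837904 ≡ 570
1655^1024 ≡ 570^2 = 324900 ≡ 3542
1655^2048 ≡ 3542^2 = 12545764 ≡ 1045
3887 = 2048 + 1024 + 512 + 256 + 32 + 8 + 4 + 2 + 1, so 1655^3887 ≡ 1045·3542·570·3852·3876·34·1328·3563·1655 ≡ 2240 (mod 3919)
3887^2 = 15108769 ≡ 1024
3887^4 ≡ 1024^2 = 1048576 ≡ 2203
3887^8 ≡ 2203^2 = 4853209 ≡ 1487
3887^16 ≡ 1487^2 = 2211169 ≡ 853
3887^32 ≡ 853^2 = 727609 ≡ 2594
3887^64 ≡ 2594^2 = 6728836 ≡ 3832
3887^128 ≡ 3832^2 = 14684224 ≡ 3650
3887^256 ≡ 3650^2 = 13322500 ≡ 1819
3887^512 ≡ 1819^2 = 3308761 ≡ 1125
3887^1024 ≡ 1125^2 = 1265625 ≡ 3707
1974 = 1024 + 512 + 256 + 128 + 32 + 16 + 4 + 2, so 3887^1974 ≡ 3707·1125·1819·3650·2594·853·2203·1024 ≡ 639 (mod 3919)
2240·639 = 1431360 ≡ 925 (mod 3919)
925 ≡ 925 (mod 3919), so the signature is genuine.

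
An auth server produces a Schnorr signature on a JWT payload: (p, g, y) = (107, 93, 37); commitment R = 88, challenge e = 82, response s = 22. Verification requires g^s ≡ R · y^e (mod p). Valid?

g^s mod p:
93^2 = 8649 ≡ 89
93^4 ≡ 89^2 = 7921 ≡ 3
93^8 ≡ 3^2 = 9
93^16 ≡ 9^2 = 81
22 = 16 + 4 + 2, so 93^22 ≡ 81·3·89 ≡ 13 (mod 107)
R · y^e mod p:
37^2 = 1369 ≡ 85
37^4 ≡ 85^2 = 7225 ≡ 56
37^8 ≡ 56^2 = 3136 ≡ 33
37^16 ≡ 33^2 = 1089 ≡ 19
37^32 ≡ 19^2 = 361 ≡ 40
37^64 ≡ 40^2 = 1600 ≡ 102
82 = 64 + 16 + 2, so 37^82 ≡ 102·19·85 ≡ 57 (mod 107)
88·57 = 5016 ≡ 94 (mod 107)
13 ≠ 94; the check fails.

no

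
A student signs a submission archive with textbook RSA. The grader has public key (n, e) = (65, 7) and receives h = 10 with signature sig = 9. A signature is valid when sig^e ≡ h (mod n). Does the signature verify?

does not verify

sig^2 ≡ 9^2 = 81 ≡ 16
sig^4 ≡ 16^2 = 256 ≡ 61
7 = 4 + 2 + 1, so sig^7 ≡ 61·16·9 ≡ 9 (mod 65)
9 ≠ 10, so verification fails.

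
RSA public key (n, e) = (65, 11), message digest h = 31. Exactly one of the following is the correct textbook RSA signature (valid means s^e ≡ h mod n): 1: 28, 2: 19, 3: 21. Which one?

3

Candidate 1: Squares mod 65: 28^1≡28, 28^2≡4, 28^4≡16, 28^8≡61; 11 = 8 + 2 + 1, so 28^11 ≡ 61·4·28 ≡ 7 (mod 65)
Candidate 2: Squares mod 65: 19^1≡19, 19^2≡36, 19^4≡61, 19^8≡16; 11 = 8 + 2 + 1, so 19^11 ≡ 16·36·19 ≡ 24 (mod 65)
Candidate 3: Squares mod 65: 21^1≡21, 21^2≡51, 21^4≡1, 21^8≡1; 11 = 8 + 2 + 1, so 21^11 ≡ 1·51·21 ≡ 31 (mod 65)
  → matches h = 31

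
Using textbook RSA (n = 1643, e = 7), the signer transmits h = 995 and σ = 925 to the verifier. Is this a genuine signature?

forged

σ^2 ≡ 925^2 = 855625 ≡ 1265
σ^4 ≡ 1265^2 = 1600225 ≡ 1586
7 = 4 + 2 + 1, so σ^7 ≡ 1586·1265·925 ≡ 460 (mod 1643)
The recovered value 460 does not match the digest 995.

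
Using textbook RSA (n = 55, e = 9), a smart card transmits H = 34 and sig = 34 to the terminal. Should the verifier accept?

sig^9 mod 55 = 34
sig^9 mod 55 = 34 matches H.

accept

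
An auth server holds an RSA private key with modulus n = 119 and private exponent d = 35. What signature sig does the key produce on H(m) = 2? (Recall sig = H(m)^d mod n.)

25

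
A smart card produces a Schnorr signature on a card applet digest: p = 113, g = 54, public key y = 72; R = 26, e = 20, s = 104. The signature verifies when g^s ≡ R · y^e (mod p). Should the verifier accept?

g^s mod p:
54^2 = 2916 ≡ 91
54^4 ≡ 91^2 = 8281 ≡ 32
54^8 ≡ 32^2 = 1024 ≡ 7
54^16 ≡ 7^2 = 49
54^32 ≡ 49^2 = 2401 ≡ 28
54^64 ≡ 28^2 = 784 ≡ 106
104 = 64 + 32 + 8, so 54^104 ≡ 106·28·7 ≡ 97 (mod 113)
R · y^e mod p:
72^2 = 5184 ≡ 99
72^4 ≡ 99^2 = 9801 ≡ 83
72^8 ≡ 83^2 = 6889 ≡ 109
72^16 ≡ 109^2 = 11881 ≡ 16
20 = 16 + 4, so 72^20 ≡ 16·83 ≡ 85 (mod 113)
26·85 = 2210 ≡ 63 (mod 113)
97 ≠ 63; the check fails.

reject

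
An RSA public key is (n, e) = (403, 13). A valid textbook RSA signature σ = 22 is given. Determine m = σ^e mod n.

σ^2 ≡ 22^2 = 484 ≡ 81
σ^4 ≡ 81^2 = 6561 ≡ 113
σ^8 ≡ 113^2 = 12769 ≡ 276
13 = 8 + 4 + 1, so σ^13 ≡ 276·113·22 ≡ 230 (mod 403)

230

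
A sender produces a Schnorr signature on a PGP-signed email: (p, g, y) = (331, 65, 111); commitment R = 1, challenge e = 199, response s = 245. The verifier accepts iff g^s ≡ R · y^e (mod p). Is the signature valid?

g^s mod p:
Squares mod 331: 65^1≡65, 65^2≡253, 65^4≡126, 65^8≡319, 65^16≡144, 65^32≡214, 65^64≡118, 65^128≡22
245 = 128 + 64 + 32 + 16 + 4 + 1, so 65^245 ≡ 22·118·214·144·126·65 ≡ 220 (mod 331)
R · y^e mod p:
Squares mod 331: 111^1≡111, 111^2≡74, 111^4≡180, 111^8≡293, 111^16≡120, 111^32≡167, 111^64≡85, 111^128≡274
199 = 128 + 64 + 4 + 2 + 1, so 111^199 ≡ 274·85·180·74·111 ≡ 111 (mod 331)
1·111 = 111 ≡ 111 (mod 331)
220 ≠ 111; the check fails.

invalid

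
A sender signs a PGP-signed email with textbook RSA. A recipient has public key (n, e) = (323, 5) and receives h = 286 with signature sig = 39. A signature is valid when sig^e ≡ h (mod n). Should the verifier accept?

accept

sig^2 ≡ 39^2 = 1521 ≡ 229
sig^4 ≡ 229^2 = 52441 ≡ 115
5 = 4 + 1, so sig^5 ≡ 115·39 ≡ 286 (mod 323)
Since 286 equals the digest 286, verification succeeds.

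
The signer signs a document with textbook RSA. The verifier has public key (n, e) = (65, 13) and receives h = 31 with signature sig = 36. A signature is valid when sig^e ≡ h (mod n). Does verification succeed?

Squares mod 65: sig^1≡36, sig^2≡61, sig^4≡16, sig^8≡61
13 = 8 + 4 + 1, so sig^13 ≡ 61·16·36 ≡ 36 (mod 65)
36 ≠ 31, so verification fails.

fails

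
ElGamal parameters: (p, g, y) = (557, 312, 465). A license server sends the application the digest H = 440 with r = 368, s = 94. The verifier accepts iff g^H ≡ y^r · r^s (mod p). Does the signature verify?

Left side g^H mod p:
Squares mod 557: 312^1≡312, 312^2≡426, 312^4≡451, 312^8≡96, 312^16≡304, 312^32≡511, 312^64≡445, 312^128≡290, 312^256≡550
440 = 256 + 128 + 32 + 16 + 8, so 312^440 ≡ 550·290·511·304·96 ≡ 326 (mod 557)
Right side y^r · r^s mod p:
Squares mod 557: 465^1≡465, 465^2≡109, 465^4≡184, 465^8≡436, 465^16≡159, 465^32≡216, 465^64≡425, 465^128≡157, 465^256≡141
368 = 256 + 64 + 32 + 16, so 465^368 ≡ 141·425·216·159 ≡ 444 (mod 557)
Squares mod 557: 368^1≡368, 368^2≡73, 368^4≡316, 368^8≡153, 368^16≡15, 368^32≡225, 368^64≡495
94 = 64 + 16 + 8 + 4 + 2, so 368^94 ≡ 495·15·153·316·73 ≡ 137 (mod 557)
444·137 = 60828 ≡ 115 (mod 557)
326 ≠ 115, so verification fails.

does not verify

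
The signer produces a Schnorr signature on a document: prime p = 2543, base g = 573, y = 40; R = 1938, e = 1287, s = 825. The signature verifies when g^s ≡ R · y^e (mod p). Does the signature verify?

g^s mod p:
573^2 = 328329 ≡ 282
573^4 ≡ 282^2 = 79524 ≡ 691
573^8 ≡ 691^2 = 477481 ≡ 1940
573^16 ≡ 1940^2 = 3763600 ≡ 2503
573^32 ≡ 2503^2 = 6265009 ≡ 1600
573^64 ≡ 1600^2 = 2560000 ≡ 1742
573^128 ≡ 1742^2 = 3034564 ≡ 765
573^256 ≡ 765^2 = 585225 ≡ 335
573^512 ≡ 335^2 = 112225 ≡ 333
825 = 512 + 256 + 32 + 16 + 8 + 1, so 573^825 ≡ 333·335·1600·2503·1940·573 ≡ 1778 (mod 2543)
R · y^e mod p:
40^2 = 1600
40^4 ≡ 1600^2 = 2560000 ≡ 1742
40^8 ≡ 1742^2 = 3034564 ≡ 765
40^16 ≡ 765^2 = 585225 ≡ 335
40^32 ≡ 335^2 = 112225 ≡ 333
40^64 ≡ 333^2 = 110889 ≡ 1540
40^128 ≡ 1540^2 = 2371600 ≡ 1524
40^256 ≡ 1524^2 = 2322576 ≡ 817
40^512 ≡ 817^2 = 667489 ≡ 1223
40^1024 ≡ 1223^2 = 1495729 ≡ 445
1287 = 1024 + 256 + 4 + 2 + 1, so 40^1287 ≡ 445·817·1742·1600·40 ≡ 2208 (mod 2543)
1938·2208 = 4279104 ≡ 1778 (mod 2543)
1778 ≡ 1778 (mod 2543); signature holds.

verifies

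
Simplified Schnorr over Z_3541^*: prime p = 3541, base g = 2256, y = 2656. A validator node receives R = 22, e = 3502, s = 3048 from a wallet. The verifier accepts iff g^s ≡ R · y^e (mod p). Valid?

yes

g^s mod p:
Squares mod 3541: 2256^1≡2256, 2256^2≡1119, 2256^4≡2188, 2256^8≡3453, 2256^16≡662, 2256^32≡2701, 2256^64≡941, 2256^128≡231, 2256^256≡246, 2256^512≡319, 2256^1024≡2613, 2256^2048≡721
3048 = 2048 + 512 + 256 + 128 + 64 + 32 + 8, so 2256^3048 ≡ 721·319·246·231·941·2701·3453 ≡ 489 (mod 3541)
R · y^e mod p:
Squares mod 3541: 2656^1≡2656, 2656^2≡664, 2656^4≡1812, 2656^8≡837, 2656^16≡2992, 2656^32≡416, 2656^64≡3088, 2656^128≡3372, 2656^256≡233, 2656^512≡1174, 2656^1024≡827, 2656^2048≡516
3502 = 2048 + 1024 + 256 + 128 + 32 + 8 + 4 + 2, so 2656^3502 ≡ 516·827·233·3372·416·837·1812·664 ≡ 827 (mod 3541)
22·827 = 18194 ≡ 489 (mod 3541)
489 ≡ 489 (mod 3541); signature holds.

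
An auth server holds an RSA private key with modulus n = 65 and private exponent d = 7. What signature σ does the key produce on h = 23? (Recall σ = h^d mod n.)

h^2 ≡ 23^2 = 529 ≡ 9
h^4 ≡ 9^2 = 81 ≡ 16
7 = 4 + 2 + 1, so h^7 ≡ 16·9·23 ≡ 62 (mod 65)

62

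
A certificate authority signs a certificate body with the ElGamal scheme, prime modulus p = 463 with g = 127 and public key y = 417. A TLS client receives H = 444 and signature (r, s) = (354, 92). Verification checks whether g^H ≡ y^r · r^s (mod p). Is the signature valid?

invalid

Left side g^H mod p:
127^444 mod 463 = 209
Right side y^r · r^s mod p:
417^354 mod 463 = 272
354^92 mod 463 = 422
272·422 = 114784 ≡ 423 (mod 463)
209 ≠ 423, so verification fails.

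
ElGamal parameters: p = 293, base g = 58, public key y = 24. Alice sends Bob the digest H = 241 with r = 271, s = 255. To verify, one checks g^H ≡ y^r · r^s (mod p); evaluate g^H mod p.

102

58^2 = 3364 ≡ 141
58^4 ≡ 141^2 = 19881 ≡ 250
58^8 ≡ 250^2 = 62500 ≡ 91
58^16 ≡ 91^2 = 8281 ≡ 77
58^32 ≡ 77^2 = 5929 ≡ 69
58^64 ≡ 69^2 = 4761 ≡ 73
58^128 ≡ 73^2 = 5329 ≡ 55
241 = 128 + 64 + 32 + 16 + 1, so 58^241 ≡ 55·73·69·77·58 ≡ 102 (mod 293)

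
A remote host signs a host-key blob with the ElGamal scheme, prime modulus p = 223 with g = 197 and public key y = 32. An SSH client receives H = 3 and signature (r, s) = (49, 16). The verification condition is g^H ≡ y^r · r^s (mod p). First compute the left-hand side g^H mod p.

Squares mod 223: 197^1≡197, 197^2≡7
3 = 2 + 1, so 197^3 ≡ 7·197 ≡ 41 (mod 223)

41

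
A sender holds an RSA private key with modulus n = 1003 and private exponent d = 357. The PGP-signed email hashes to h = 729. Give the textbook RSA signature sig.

818

Squares mod 1003: h^1≡729, h^2≡854, h^4≡135, h^8≡171, h^16≡154, h^32≡647, h^64≡358, h^128≡783, h^256≡256
357 = 256 + 64 + 32 + 4 + 1, so h^357 ≡ 256·358·647·135·729 ≡ 818 (mod 1003)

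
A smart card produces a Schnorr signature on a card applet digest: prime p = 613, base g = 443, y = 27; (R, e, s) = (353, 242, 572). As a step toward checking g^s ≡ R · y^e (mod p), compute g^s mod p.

444

443^2 = 196249 ≡ 89
443^4 ≡ 89^2 = 7921 ≡ 565
443^8 ≡ 565^2 = 319225 ≡ 465
443^16 ≡ 465^2 = 216225 ≡ 449
443^32 ≡ 449^2 = 201601 ≡ 537
443^64 ≡ 537^2 = 288369 ≡ 259
443^128 ≡ 259^2 = 67081 ≡ 264
443^256 ≡ 264^2 = 69696 ≡ 427
443^512 ≡ 427^2 = 182329 ≡ 268
572 = 512 + 32 + 16 + 8 + 4, so 443^572 ≡ 268·537·449·465·565 ≡ 444 (mod 613)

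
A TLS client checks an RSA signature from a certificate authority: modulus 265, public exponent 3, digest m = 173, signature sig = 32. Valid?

yes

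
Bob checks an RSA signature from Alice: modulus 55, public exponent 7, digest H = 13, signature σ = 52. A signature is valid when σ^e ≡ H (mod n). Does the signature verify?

σ^7 mod 55 = 13
13 = H, so the signature checks out.

verifies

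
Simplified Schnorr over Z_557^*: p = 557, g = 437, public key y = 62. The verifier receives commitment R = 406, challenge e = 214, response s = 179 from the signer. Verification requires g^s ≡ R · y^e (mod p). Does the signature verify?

does not verify

g^s mod p:
437^2 = 190969 ≡ 475
437^4 ≡ 475^2 = 225625 ≡ 40
437^8 ≡ 40^2 = 1600 ≡ 486
437^16 ≡ 486^2 = 236196 ≡ 28
437^32 ≡ 28^2 = 784 ≡ 227
437^64 ≡ 227^2 = 51529 ≡ 285
437^128 ≡ 285^2 = 81225 ≡ 460
179 = 128 + 32 + 16 + 2 + 1, so 437^179 ≡ 460·227·28·475·437 ≡ 349 (mod 557)
R · y^e mod p:
62^2 = 3844 ≡ 502
62^4 ≡ 502^2 = 252004 ≡ 240
62^8 ≡ 240^2 = 57600 ≡ 229
62^16 ≡ 229^2 = 52441 ≡ 83
62^32 ≡ 83^2 = 6889 ≡ 205
62^64 ≡ 205^2 = 42025 ≡ 250
62^128 ≡ 250^2 = 62500 ≡ 116
214 = 128 + 64 + 16 + 4 + 2, so 62^214 ≡ 116·250·83·240·502 ≡ 127 (mod 557)
406·127 = 51562 ≡ 318 (mod 557)
349 ≠ 318; the check fails.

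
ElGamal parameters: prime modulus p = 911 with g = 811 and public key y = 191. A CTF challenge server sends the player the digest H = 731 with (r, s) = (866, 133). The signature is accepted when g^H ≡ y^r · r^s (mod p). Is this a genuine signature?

forged

Left side g^H mod p:
Squares mod 911: 811^1≡811, 811^2≡890, 811^4≡441, 811^8≡438, 811^16≡534, 811^32≡13, 811^64≡169, 811^128≡320, 811^256≡368, 811^512≡596
731 = 512 + 128 + 64 + 16 + 8 + 2 + 1, so 811^731 ≡ 596·320·169·534·438·890·811 ≡ 727 (mod 911)
Right side y^r · r^s mod p:
Squares mod 911: 191^1≡191, 191^2≡41, 191^4≡770, 191^8≡750, 191^16≡413, 191^32≡212, 191^64≡305, 191^128≡103, 191^256≡588, 191^512≡475
866 = 512 + 256 + 64 + 32 + 2, so 191^866 ≡ 475·588·305·212·41 ≡ 281 (mod 911)
Squares mod 911: 866^1≡866, 866^2≡203, 866^4≡214, 866^8≡246, 866^16≡390, 866^32≡874, 866^64≡458, 866^128≡234
133 = 128 + 4 + 1, so 866^133 ≡ 234·214·866 ≡ 394 (mod 911)
281·394 = 110714 ≡ 483 (mod 911)
727 ≠ 483, so verification fails.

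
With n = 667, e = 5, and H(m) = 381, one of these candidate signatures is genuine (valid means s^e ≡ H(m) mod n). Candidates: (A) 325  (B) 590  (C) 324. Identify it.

A

Candidate A: Squares mod 667: 325^1≡325, 325^2≡239, 325^4≡426; 5 = 4 + 1, so 325^5 ≡ 426·325 ≡ 381 (mod 667)
  → matches H(m) = 381
Candidate B: Squares mod 667: 590^1≡590, 590^2≡593, 590^4≡140; 5 = 4 + 1, so 590^5 ≡ 140·590 ≡ 559 (mod 667)
Candidate C: Squares mod 667: 324^1≡324, 324^2≡257, 324^4≡16; 5 = 4 + 1, so 324^5 ≡ 16·324 ≡ 515 (mod 667)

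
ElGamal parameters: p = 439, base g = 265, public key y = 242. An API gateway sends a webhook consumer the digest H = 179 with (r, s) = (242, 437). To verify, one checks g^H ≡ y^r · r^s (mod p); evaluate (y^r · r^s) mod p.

93

242^2 = 58564 ≡ 177
242^4 ≡ 177^2 = 31329 ≡ 160
242^8 ≡ 160^2 = 25600 ≡ 138
242^16 ≡ 138^2 = 19044 ≡ 167
242^32 ≡ 167^2 = 27889 ≡ 232
242^64 ≡ 232^2 = 53824 ≡ 266
242^128 ≡ 266^2 = 70756 ≡ 77
242 = 128 + 64 + 32 + 16 + 2, so 242^242 ≡ 77·266·232·167·177 ≡ 117 (mod 439)
242^2 = 58564 ≡ 177
242^4 ≡ 177^2 = 31329 ≡ 160
242^8 ≡ 160^2 = 25600 ≡ 138
242^16 ≡ 138^2 = 19044 ≡ 167
242^32 ≡ 167^2 = 27889 ≡ 232
242^64 ≡ 232^2 = 53824 ≡ 266
242^128 ≡ 266^2 = 70756 ≡ 77
242^256 ≡ 77^2 = 5929 ≡ 222
437 = 256 + 128 + 32 + 16 + 4 + 1, so 242^437 ≡ 222·77·232·167·160·242 ≡ 361 (mod 439)
y^r · r^s ≡ 117·361 = 42237 ≡ 93 (mod 439)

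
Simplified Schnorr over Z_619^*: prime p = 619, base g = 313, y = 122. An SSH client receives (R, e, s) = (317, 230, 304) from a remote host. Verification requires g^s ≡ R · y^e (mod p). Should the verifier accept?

accept

g^s mod p:
Squares mod 619: 313^1≡313, 313^2≡167, 313^4≡34, 313^8≡537, 313^16≡534, 313^32≡416, 313^64≡355, 313^128≡368, 313^256≡482
304 = 256 + 32 + 16, so 313^304 ≡ 482·416·534 ≡ 26 (mod 619)
R · y^e mod p:
Squares mod 619: 122^1≡122, 122^2≡28, 122^4≡165, 122^8≡608, 122^16≡121, 122^32≡404, 122^64≡419, 122^128≡384
230 = 128 + 64 + 32 + 4 + 2, so 122^230 ≡ 384·419·404·165·28 ≡ 86 (mod 619)
317·86 = 27262 ≡ 26 (mod 619)
26 ≡ 26 (mod 619); signature holds.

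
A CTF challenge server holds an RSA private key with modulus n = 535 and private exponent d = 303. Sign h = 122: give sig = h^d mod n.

Squares mod 535: h^1≡122, h^2≡439, h^4≡121, h^8≡196, h^16≡431, h^32≡116, h^64≡81, h^128≡141, h^256≡86
303 = 256 + 32 + 8 + 4 + 2 + 1, so h^303 ≡ 86·116·196·121·439·122 ≡ 433 (mod 535)

433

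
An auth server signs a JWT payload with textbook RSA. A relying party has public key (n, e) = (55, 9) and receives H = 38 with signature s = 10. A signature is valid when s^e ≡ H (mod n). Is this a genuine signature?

forged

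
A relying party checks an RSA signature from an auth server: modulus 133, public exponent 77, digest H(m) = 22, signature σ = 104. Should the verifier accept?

σ^2 ≡ 104^2 = 10816 ≡ 43
σ^4 ≡ 43^2 = 1849 ≡ 120
σ^8 ≡ 120^2 = 14400 ≡ 36
σ^16 ≡ 36^2 = 1296 ≡ 99
σ^32 ≡ 99^2 = 9801 ≡ 92
σ^64 ≡ 92^2 = 8464 ≡ 85
77 = 64 + 8 + 4 + 1, so σ^77 ≡ 85·36·120·104 ≡ 111 (mod 133)
111 ≠ 22, so verification fails.

reject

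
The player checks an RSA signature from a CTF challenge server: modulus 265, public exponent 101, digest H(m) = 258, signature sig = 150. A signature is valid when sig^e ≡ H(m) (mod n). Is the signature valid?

invalid

sig^2 ≡ 150^2 = 22500 ≡ 240
sig^4 ≡ 240^2 = 57600 ≡ 95
sig^8 ≡ 95^2 = 9025 ≡ 15
sig^16 ≡ 15^2 = 225
sig^32 ≡ 225^2 = 50625 ≡ 10
sig^64 ≡ 10^2 = 100
101 = 64 + 32 + 4 + 1, so sig^101 ≡ 100·10·95·150 ≡ 155 (mod 265)
The recovered value 155 does not match the digest 258.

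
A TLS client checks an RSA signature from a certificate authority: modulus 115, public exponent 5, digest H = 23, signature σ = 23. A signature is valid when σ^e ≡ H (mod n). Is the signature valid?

valid

σ^5 mod 115 = 23
23 = H, so the signature checks out.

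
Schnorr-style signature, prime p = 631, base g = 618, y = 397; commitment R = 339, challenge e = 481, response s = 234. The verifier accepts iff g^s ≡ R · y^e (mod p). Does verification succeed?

g^s mod p:
618^2 = 381924 ≡ 169
618^4 ≡ 169^2 = 28561 ≡ 166
618^8 ≡ 166^2 = 27556 ≡ 423
618^16 ≡ 423^2 = 178929 ≡ 356
618^32 ≡ 356^2 = 126736 ≡ 536
618^64 ≡ 536^2 = 287296 ≡ 191
618^128 ≡ 191^2 = 36481 ≡ 514
234 = 128 + 64 + 32 + 8 + 2, so 618^234 ≡ 514·191·536·423·169 ≡ 593 (mod 631)
R · y^e mod p:
397^2 = 157609 ≡ 490
397^4 ≡ 490^2 = 240100 ≡ 320
397^8 ≡ 320^2 = 102400 ≡ 178
397^16 ≡ 178^2 = 31684 ≡ 134
397^32 ≡ 134^2 = 17956 ≡ 288
397^64 ≡ 288^2 = 82944 ≡ 283
397^128 ≡ 283^2 = 80089 ≡ 583
397^256 ≡ 583^2 = 339889 ≡ 411
481 = 256 + 128 + 64 + 32 + 1, so 397^481 ≡ 411·583·283·288·397 ≡ 428 (mod 631)
339·428 = 145092 ≡ 593 (mod 631)
593 ≡ 593 (mod 631); signature holds.

passes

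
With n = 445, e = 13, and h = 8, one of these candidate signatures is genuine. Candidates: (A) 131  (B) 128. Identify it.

B

Candidate A: 131^2 = 17161 ≡ 251; 131^4 ≡ 251^2 = 63001 ≡ 256; 131^8 ≡ 256^2 = 65536 ≡ 121; 13 = 8 + 4 + 1, so 131^13 ≡ 121·256·131 ≡ 346 (mod 445)
Candidate B: 128^2 = 16384 ≡ 364; 128^4 ≡ 364^2 = 132496 ≡ 331; 128^8 ≡ 331^2 = 109561 ≡ 91; 13 = 8 + 4 + 1, so 128^13 ≡ 91·331·128 ≡ 8 (mod 445)
  → matches h = 8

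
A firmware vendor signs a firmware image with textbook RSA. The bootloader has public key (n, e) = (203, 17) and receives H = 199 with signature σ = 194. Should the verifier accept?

accept

σ^2 ≡ 194^2 = 37636 ≡ 81
σ^4 ≡ 81^2 = 6561 ≡ 65
σ^8 ≡ 65^2 = 4225 ≡ 165
σ^16 ≡ 165^2 = 27225 ≡ 23
17 = 16 + 1, so σ^17 ≡ 23·194 ≡ 199 (mod 203)
199 = H, so the signature checks out.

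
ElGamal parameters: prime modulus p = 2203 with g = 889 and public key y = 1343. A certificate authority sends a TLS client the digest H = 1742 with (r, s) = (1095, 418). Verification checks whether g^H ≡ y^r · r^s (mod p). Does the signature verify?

does not verify

Left side g^H mod p:
889^2 = 790321 ≡ 1647
889^4 ≡ 1647^2 = 2712609 ≡ 716
889^8 ≡ 716^2 = 512656 ≡ 1560
889^16 ≡ 1560^2 = 2433600 ≡ 1488
889^32 ≡ 1488^2 = 2214144 ≡ 129
889^64 ≡ 129^2 = 16641 ≡ 1220
889^128 ≡ 1220^2 = 1488400 ≡ 1375
889^256 ≡ 1375^2 = 1890625 ≡ 451
889^512 ≡ 451^2 = 203401 ≡ 725
889^1024 ≡ 725^2 = 525625 ≡ 1311
1742 = 1024 + 512 + 128 + 64 + 8 + 4 + 2, so 889^1742 ≡ 1311·725·1375·1220·1560·716·1647 ≡ 965 (mod 2203)
Right side y^r · r^s mod p:
1343^2 = 1803649 ≡ 1595
1343^4 ≡ 1595^2 = 2544025 ≡ 1763
1343^8 ≡ 1763^2 = 3108169 ≡ 1939
1343^16 ≡ 1939^2 = 3759721 ≡ 1403
1343^32 ≡ 1403^2 = 1968409 ≡ 1130
1343^64 ≡ 1130^2 = 1276900 ≡ 1363
1343^128 ≡ 1363^2 = 1857769 ≡ 640
1343^256 ≡ 640^2 = 409600 ≡ 2045
1343^512 ≡ 2045^2 = 4182025 ≡ 731
1343^1024 ≡ 731^2 = 534361 ≡ 1235
1095 = 1024 + 64 + 4 + 2 + 1, so 1343^1095 ≡ 1235·1363·1763·1595·1343 ≡ 465 (mod 2203)
1095^2 = 1199025 ≡ 593
1095^4 ≡ 593^2 = 351649 ≡ 1372
1095^8 ≡ 1372^2 = 1882384 ≡ 1022
1095^16 ≡ 1022^2 = 1044484 ≡ 262
1095^32 ≡ 262^2 = 68644 ≡ 351
1095^64 ≡ 351^2 = 123201 ≡ 2036
1095^128 ≡ 2036^2 = 4145296 ≡ 1453
1095^256 ≡ 1453^2 = 2111209 ≡ 735
418 = 256 + 128 + 32 + 2, so 1095^418 ≡ 735·1453·351·593 ≡ 423 (mod 2203)
465·423 = 196695 ≡ 628 (mod 2203)
965 ≠ 628, so verification fails.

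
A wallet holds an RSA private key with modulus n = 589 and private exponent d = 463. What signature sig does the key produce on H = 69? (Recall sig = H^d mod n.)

50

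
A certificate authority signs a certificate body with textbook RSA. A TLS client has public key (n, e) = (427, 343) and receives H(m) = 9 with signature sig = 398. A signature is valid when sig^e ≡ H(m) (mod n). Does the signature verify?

sig^2 ≡ 398^2 = 158404 ≡ 414
sig^4 ≡ 414^2 = 171396 ≡ 169
sig^8 ≡ 169^2 = 28561 ≡ 379
sig^16 ≡ 379^2 = 143641 ≡ 169
sig^32 ≡ 169^2 = 28561 ≡ 379
sig^64 ≡ 379^2 = 143641 ≡ 169
sig^128 ≡ 169^2 = 28561 ≡ 379
sig^256 ≡ 379^2 = 143641 ≡ 169
343 = 256 + 64 + 16 + 4 + 2 + 1, so sig^343 ≡ 169·169·169·169·414·398 ≡ 90 (mod 427)
sig^343 mod 427 = 90, but H(m) = 9.

does not verify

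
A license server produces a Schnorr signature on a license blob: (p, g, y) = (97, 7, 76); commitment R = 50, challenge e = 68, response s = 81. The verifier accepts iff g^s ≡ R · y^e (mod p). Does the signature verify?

does not verify

g^s mod p:
Squares mod 97: 7^1≡7, 7^2≡49, 7^4≡73, 7^8≡91, 7^16≡36, 7^32≡35, 7^64≡61
81 = 64 + 16 + 1, so 7^81 ≡ 61·36·7 ≡ 46 (mod 97)
R · y^e mod p:
Squares mod 97: 76^1≡76, 76^2≡53, 76^4≡93, 76^8≡16, 76^16≡62, 76^32≡61, 76^64≡35
68 = 64 + 4, so 76^68 ≡ 35·93 ≡ 54 (mod 97)
50·54 = 2700 ≡ 81 (mod 97)
46 ≠ 81; the check fails.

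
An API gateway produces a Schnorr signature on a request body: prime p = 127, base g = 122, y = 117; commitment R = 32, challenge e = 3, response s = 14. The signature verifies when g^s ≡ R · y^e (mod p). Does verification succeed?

g^s mod p:
122^2 = 14884 ≡ 25
122^4 ≡ 25^2 = 625 ≡ 117
122^8 ≡ 117^2 = 13689 ≡ 100
14 = 8 + 4 + 2, so 122^14 ≡ 100·117·25 ≡ 19 (mod 127)
R · y^e mod p:
117^2 = 13689 ≡ 100
3 = 2 + 1, so 117^3 ≡ 100·117 ≡ 16 (mod 127)
32·16 = 512 ≡ 4 (mod 127)
19 ≠ 4; the check fails.

fails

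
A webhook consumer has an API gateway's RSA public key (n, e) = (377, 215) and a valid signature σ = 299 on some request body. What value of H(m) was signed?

σ^215 mod 377 = 208

208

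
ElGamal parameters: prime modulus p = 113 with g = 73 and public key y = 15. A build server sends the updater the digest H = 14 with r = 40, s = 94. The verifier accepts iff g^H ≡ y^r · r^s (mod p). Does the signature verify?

Left side g^H mod p:
Squares mod 113: 73^1≡73, 73^2≡18, 73^4≡98, 73^8≡112
14 = 8 + 4 + 2, so 73^14 ≡ 112·98·18 ≡ 44 (mod 113)
Right side y^r · r^s mod p:
Squares mod 113: 15^1≡15, 15^2≡112, 15^4≡1, 15^8≡1, 15^16≡1, 15^32≡1
40 = 32 + 8, so 15^40 ≡ 1·1 ≡ 1 (mod 113)
Squares mod 113: 40^1≡40, 40^2≡18, 40^4≡98, 40^8≡112, 40^16≡1, 40^32≡1, 40^64≡1
94 = 64 + 16 + 8 + 4 + 2, so 40^94 ≡ 1·1·112·98·18 ≡ 44 (mod 113)
1·44 = 44 ≡ 44 (mod 113)
44 ≡ 44 (mod 113), so the signature is genuine.

verifies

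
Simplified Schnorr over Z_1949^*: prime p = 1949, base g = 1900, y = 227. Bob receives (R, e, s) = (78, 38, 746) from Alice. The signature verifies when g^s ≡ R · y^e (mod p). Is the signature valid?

valid

g^s mod p:
Squares mod 1949: 1900^1≡1900, 1900^2≡452, 1900^4≡1608, 1900^8≡1290, 1900^16≡1603, 1900^32≡827, 1900^64≡1779, 1900^128≡1614, 1900^256≡1132, 1900^512≡931
746 = 512 + 128 + 64 + 32 + 8 + 2, so 1900^746 ≡ 931·1614·1779·827·1290·452 ≡ 400 (mod 1949)
R · y^e mod p:
Squares mod 1949: 227^1≡227, 227^2≡855, 227^4≡150, 227^8≡1061, 227^16≡1148, 227^32≡380
38 = 32 + 4 + 2, so 227^38 ≡ 380·150·855 ≡ 255 (mod 1949)
78·255 = 19890 ≡ 400 (mod 1949)
400 ≡ 400 (mod 1949); signature holds.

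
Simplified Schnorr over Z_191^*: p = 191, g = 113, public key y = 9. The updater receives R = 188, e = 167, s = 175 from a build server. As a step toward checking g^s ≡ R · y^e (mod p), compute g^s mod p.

166

Squares mod 191: 113^1≡113, 113^2≡163, 113^4≡20, 113^8≡18, 113^16≡133, 113^32≡117, 113^64≡128, 113^128≡149
175 = 128 + 32 + 8 + 4 + 2 + 1, so 113^175 ≡ 149·117·18·20·163·113 ≡ 166 (mod 191)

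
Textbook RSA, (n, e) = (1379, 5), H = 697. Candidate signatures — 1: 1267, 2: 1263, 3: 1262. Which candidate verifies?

Candidate 1: Squares mod 1379: 1267^1≡1267, 1267^2≡133, 1267^4≡1141; 5 = 4 + 1, so 1267^5 ≡ 1141·1267 ≡ 455 (mod 1379)
Candidate 2: Squares mod 1379: 1263^1≡1263, 1263^2≡1045, 1263^4≡1236; 5 = 4 + 1, so 1263^5 ≡ 1236·1263 ≡ 40 (mod 1379)
Candidate 3: Squares mod 1379: 1262^1≡1262, 1262^2≡1278, 1262^4≡548; 5 = 4 + 1, so 1262^5 ≡ 548·1262 ≡ 697 (mod 1379)
  → matches H = 697

3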